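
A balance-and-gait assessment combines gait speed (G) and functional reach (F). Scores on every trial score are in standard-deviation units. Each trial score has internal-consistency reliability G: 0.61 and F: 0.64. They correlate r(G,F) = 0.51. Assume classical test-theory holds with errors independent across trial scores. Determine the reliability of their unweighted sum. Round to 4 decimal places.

0.7517

Var(G+F) = 2 + 2·[0.51] = 2 + 1.02 = 3.02.
With uncorrelated errors the cross-covariances are all true-score covariance, so they carry over unchanged; only the diagonal terms shrink to ρᵢσᵢ².
True-score variance = [0.61 + 0.64] + 1.02 = 1.25 + 1.02 = 2.27.
Reliability = 2.27 / 3.02 = 0.7517.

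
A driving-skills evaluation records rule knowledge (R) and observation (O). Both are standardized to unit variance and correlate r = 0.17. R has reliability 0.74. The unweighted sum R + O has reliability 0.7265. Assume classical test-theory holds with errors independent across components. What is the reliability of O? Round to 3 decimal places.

Var(R+O) = 2 + 2·0.17 = 2.340.
True-score variance = ρ_R + ρ_O + 2·0.17, so 0.7265 = (0.74 + ρ_O + 0.34) / 2.340.
ρ_O = 0.7265·2.340 − 0.74 − 0.34 = 0.620.

0.620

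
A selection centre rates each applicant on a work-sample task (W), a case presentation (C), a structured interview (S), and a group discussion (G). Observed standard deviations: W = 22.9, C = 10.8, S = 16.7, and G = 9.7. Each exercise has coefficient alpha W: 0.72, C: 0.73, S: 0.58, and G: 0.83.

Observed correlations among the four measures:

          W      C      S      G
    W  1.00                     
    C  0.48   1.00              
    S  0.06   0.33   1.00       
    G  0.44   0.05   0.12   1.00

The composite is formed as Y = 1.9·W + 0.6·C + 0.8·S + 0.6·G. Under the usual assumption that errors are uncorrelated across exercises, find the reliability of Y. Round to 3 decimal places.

Var(Y) = 1.9²·22.9² + 0.6²·10.8² + 0.8²·16.7² + 0.6²·9.7² + 2·[1.14·22.9·10.8·0.48 + 1.52·22.9·16.7·0.06 + 1.14·22.9·9.7·0.44 + 0.48·10.8·16.7·0.33 + 0.36·10.8·9.7·0.05 + 0.48·16.7·9.7·0.12] = 2147.47 + 642.834 = 2790.31.
Under uncorrelated errors the observed covariances equal the true-score covariances, so only the own-variance terms attenuate.
True-score variance = [1.9²·22.9²·0.72 + 0.6²·10.8²·0.73 + 0.8²·16.7²·0.58 + 0.6²·9.7²·0.83] + 642.834 = 1525.34 + 642.834 = 2168.17.
Reliability = 2168.17 / 2790.31 = 0.777.

0.777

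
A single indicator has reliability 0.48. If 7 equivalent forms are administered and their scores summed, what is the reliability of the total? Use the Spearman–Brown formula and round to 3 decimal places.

ρ_k = kρ / (1 + (k−1)ρ) = 7·0.48 / (1 + 6·0.48) = 3.360 / 3.880 = 0.866.

0.866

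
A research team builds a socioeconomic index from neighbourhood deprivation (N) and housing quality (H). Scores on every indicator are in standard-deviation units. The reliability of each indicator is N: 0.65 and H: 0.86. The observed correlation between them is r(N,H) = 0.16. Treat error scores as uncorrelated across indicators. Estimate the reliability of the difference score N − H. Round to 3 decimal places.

0.708

Var(N−H) = 1 + 1 − 2·0.16 = 2 − 0.32 = 1.68.
Because errors are independent across components, Cov(Tᵢ,Tⱼ) = Cov(Xᵢ,Xⱼ); the off-diagonal part of the true-score variance is the same as above.
True-score variance = [0.65 + 0.86] − 0.32 = 1.51 − 0.32 = 1.19.
Reliability = 1.19 / 1.68 = 0.708.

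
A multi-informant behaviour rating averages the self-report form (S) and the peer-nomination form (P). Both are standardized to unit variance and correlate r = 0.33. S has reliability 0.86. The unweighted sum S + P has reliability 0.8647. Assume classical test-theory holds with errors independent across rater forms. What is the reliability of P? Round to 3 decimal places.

Var(S+P) = 2 + 2·0.33 = 2.660.
True-score variance = ρ_S + ρ_P + 2·0.33, so 0.8647 = (0.86 + ρ_P + 0.66) / 2.660.
ρ_P = 0.8647·2.660 − 0.86 − 0.66 = 0.780.

0.780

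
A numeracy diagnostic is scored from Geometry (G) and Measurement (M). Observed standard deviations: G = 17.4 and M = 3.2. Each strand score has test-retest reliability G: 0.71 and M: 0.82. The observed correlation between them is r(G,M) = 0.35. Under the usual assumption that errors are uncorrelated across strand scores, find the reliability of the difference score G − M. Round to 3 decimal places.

Var(G−M) = 17.4² + 3.2² − 2·17.4·3.2·0.35 = 313 − 38.976 = 274.024.
Because errors are independent across components, Cov(Tᵢ,Tⱼ) = Cov(Xᵢ,Xⱼ); the off-diagonal part of the true-score variance is the same as above.
True-score variance = [17.4²·0.71 + 3.2²·0.82] − 38.976 = 223.356 − 38.976 = 184.38.
Reliability = 184.38 / 274.024 = 0.673.

0.673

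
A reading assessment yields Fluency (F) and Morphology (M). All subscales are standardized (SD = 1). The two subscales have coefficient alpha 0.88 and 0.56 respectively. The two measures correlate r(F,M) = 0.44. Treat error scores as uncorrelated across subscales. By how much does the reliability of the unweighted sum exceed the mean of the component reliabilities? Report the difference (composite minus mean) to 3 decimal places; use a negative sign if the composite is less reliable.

Var(sum) = 2 + 0.88 = 2.88; true-score variance = 1.44 + 0.88 = 2.32; composite reliability = 0.8056.
Mean component reliability = 0.7200.
Difference = 0.8056 − 0.7200 = 0.086.

0.086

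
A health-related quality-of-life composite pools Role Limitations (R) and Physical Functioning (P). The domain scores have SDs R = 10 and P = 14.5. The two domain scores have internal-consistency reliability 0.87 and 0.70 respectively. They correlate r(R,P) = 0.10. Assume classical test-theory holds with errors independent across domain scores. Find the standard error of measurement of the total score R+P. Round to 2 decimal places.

8.72

Var(total) = 310.25 + 29 = 339.25.
True-score variance = 234.175 + 29 = 263.175, so reliability = 0.7758.
Error variance = 339.25 − 263.175 = 76.075; SEM = √76.075 = 8.72.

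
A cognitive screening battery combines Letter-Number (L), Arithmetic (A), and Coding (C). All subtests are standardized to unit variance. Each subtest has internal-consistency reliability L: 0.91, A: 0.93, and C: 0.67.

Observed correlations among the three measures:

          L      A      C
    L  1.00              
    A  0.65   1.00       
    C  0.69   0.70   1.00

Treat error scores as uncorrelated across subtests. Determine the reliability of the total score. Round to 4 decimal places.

Var(L+A+C) = 3 + 2·[0.65 + 0.69 + 0.70] = 3 + 4.08 = 7.08.
Because errors are independent across components, Cov(Tᵢ,Tⱼ) = Cov(Xᵢ,Xⱼ); the off-diagonal part of the true-score variance is the same as above.
True-score variance = [0.91 + 0.93 + 0.67] + 4.08 = 2.51 + 4.08 = 6.59.
Reliability = 6.59 / 7.08 = 0.9308.

0.9308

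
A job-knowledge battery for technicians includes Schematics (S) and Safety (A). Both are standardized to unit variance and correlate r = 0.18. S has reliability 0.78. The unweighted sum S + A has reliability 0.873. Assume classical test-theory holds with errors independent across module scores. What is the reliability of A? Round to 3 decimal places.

Var(S+A) = 2 + 2·0.18 = 2.360.
True-score variance = ρ_S + ρ_A + 2·0.18, so 0.873 = (0.78 + ρ_A + 0.36) / 2.360.
ρ_A = 0.873·2.360 − 0.78 − 0.36 = 0.920.

0.920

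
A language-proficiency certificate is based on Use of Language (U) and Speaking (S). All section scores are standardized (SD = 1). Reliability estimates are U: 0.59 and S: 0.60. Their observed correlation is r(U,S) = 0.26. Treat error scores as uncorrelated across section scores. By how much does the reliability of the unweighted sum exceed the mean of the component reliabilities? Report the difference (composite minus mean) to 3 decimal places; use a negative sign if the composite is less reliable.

Var(sum) = 2 + 0.52 = 2.52; true-score variance = 1.19 + 0.52 = 1.71; composite reliability = 0.6786.
Mean component reliability = 0.5950.
Difference = 0.6786 − 0.5950 = 0.084.

0.084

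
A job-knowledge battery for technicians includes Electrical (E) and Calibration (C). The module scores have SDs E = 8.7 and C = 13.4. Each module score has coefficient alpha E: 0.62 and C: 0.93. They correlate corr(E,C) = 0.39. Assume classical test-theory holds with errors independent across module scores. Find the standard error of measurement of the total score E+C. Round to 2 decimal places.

Var(total) = 255.25 + 90.9324 = 346.182.
True-score variance = 213.919 + 90.9324 = 304.851, so reliability = 0.8806.
Error variance = 346.182 − 304.851 = 41.3314; SEM = √41.3314 = 6.43.

6.43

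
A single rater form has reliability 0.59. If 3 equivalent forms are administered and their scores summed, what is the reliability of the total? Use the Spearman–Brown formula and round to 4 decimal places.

0.8119

ρ_k = kρ / (1 + (k−1)ρ) = 3·0.59 / (1 + 2·0.59) = 1.770 / 2.180 = 0.8119.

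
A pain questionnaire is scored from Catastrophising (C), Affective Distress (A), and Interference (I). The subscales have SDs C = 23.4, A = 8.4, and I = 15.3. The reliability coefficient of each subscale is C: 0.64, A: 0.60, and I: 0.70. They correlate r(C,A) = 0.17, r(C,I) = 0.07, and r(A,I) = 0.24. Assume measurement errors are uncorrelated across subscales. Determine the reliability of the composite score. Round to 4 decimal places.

Var(C+A+I) = 23.4² + 8.4² + 15.3² + 2·[23.4·8.4·0.17 + 23.4·15.3·0.07 + 8.4·15.3·0.24] = 852.21 + 178.643 = 1030.85.
Under uncorrelated errors the observed covariances equal the true-score covariances, so only the own-variance terms attenuate.
True-score variance = [23.4²·0.64 + 8.4²·0.60 + 15.3²·0.70] + 178.643 = 556.637 + 178.643 = 735.28.
Reliability = 735.28 / 1030.85 = 0.7133.

0.7133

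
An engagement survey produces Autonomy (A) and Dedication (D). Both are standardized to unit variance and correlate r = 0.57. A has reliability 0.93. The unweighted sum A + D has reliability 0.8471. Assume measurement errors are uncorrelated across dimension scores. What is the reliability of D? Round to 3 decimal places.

Var(A+D) = 2 + 2·0.57 = 3.140.
True-score variance = ρ_A + ρ_D + 2·0.57, so 0.8471 = (0.93 + ρ_D + 1.14) / 3.140.
ρ_D = 0.8471·3.140 − 0.93 − 1.14 = 0.590.

0.590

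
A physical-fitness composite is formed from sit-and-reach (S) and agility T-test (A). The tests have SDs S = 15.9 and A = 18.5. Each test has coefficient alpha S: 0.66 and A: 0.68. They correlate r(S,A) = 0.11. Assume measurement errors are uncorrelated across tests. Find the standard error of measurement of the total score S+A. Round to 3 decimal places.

13.981

Var(total) = 595.06 + 64.713 = 659.773.
True-score variance = 399.585 + 64.713 = 464.298, so reliability = 0.7037.
Error variance = 659.773 − 464.298 = 195.475; SEM = √195.475 = 13.981.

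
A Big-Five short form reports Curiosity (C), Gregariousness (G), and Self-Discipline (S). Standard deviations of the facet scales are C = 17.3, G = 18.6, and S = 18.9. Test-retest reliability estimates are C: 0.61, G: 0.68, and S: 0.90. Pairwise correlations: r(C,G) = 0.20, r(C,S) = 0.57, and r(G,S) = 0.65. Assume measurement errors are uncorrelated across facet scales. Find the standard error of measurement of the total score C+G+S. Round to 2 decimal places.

Var(total) = 1002.46 + 958.46 = 1960.92.
True-score variance = 739.309 + 958.46 = 1697.77, so reliability = 0.8658.
Error variance = 1960.92 − 1697.77 = 263.151; SEM = √263.151 = 16.22.

16.22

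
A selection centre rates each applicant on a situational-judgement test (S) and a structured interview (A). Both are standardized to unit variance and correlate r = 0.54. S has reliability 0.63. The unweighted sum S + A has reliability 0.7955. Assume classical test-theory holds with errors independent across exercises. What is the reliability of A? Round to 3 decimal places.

Var(S+A) = 2 + 2·0.54 = 3.080.
True-score variance = ρ_S + ρ_A + 2·0.54, so 0.7955 = (0.63 + ρ_A + 1.08) / 3.080.
ρ_A = 0.7955·3.080 − 0.63 − 1.08 = 0.740.

0.740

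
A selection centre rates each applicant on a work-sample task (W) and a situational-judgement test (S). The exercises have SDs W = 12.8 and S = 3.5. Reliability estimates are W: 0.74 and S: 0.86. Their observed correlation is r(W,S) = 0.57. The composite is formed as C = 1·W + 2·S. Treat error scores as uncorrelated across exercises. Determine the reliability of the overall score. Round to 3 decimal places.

0.843

Var(C) = 12.8² + 2²·3.5² + 2·[2·12.8·3.5·0.57] = 212.84 + 102.144 = 314.984.
Under uncorrelated errors the observed covariances equal the true-score covariances, so only the own-variance terms attenuate.
True-score variance = [12.8²·0.74 + 2²·3.5²·0.86] + 102.144 = 163.382 + 102.144 = 265.526.
Reliability = 265.526 / 314.984 = 0.843.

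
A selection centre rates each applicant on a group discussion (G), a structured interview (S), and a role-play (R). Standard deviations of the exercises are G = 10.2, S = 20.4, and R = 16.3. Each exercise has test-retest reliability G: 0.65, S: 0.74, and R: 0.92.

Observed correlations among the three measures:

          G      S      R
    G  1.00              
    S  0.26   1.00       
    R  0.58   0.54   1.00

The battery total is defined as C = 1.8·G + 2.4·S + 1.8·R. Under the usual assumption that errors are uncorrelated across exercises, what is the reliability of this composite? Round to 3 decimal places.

0.870

Var(C) = 1.8²·10.2² + 2.4²·20.4² + 1.8²·16.3² + 2·[4.32·10.2·20.4·0.26 + 3.24·10.2·16.3·0.58 + 4.32·20.4·16.3·0.54] = 3595.01 + 2643.71 = 6238.71.
Under uncorrelated errors the observed covariances equal the true-score covariances, so only the own-variance terms attenuate.
True-score variance = [1.8²·10.2²·0.65 + 2.4²·20.4²·0.74 + 1.8²·16.3²·0.92] + 2643.71 = 2784.92 + 2643.71 = 5428.63.
Reliability = 5428.63 / 6238.71 = 0.870.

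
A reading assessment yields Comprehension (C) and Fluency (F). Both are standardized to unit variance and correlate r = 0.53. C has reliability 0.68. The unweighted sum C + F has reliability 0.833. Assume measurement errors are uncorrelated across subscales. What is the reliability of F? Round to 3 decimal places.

Var(C+F) = 2 + 2·0.53 = 3.060.
True-score variance = ρ_C + ρ_F + 2·0.53, so 0.833 = (0.68 + ρ_F + 1.06) / 3.060.
ρ_F = 0.833·3.060 − 0.68 − 1.06 = 0.809.

0.809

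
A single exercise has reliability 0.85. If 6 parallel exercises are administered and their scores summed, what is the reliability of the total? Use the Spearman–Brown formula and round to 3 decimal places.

ρ_k = kρ / (1 + (k−1)ρ) = 6·0.85 / (1 + 5·0.85) = 5.100 / 5.250 = 0.971.

0.971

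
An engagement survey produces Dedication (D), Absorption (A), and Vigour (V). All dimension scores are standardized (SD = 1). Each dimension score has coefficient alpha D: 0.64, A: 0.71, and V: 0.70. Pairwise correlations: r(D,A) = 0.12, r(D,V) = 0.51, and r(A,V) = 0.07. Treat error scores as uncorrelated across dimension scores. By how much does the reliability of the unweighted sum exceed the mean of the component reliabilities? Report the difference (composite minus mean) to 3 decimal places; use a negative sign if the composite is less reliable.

0.101

Var(sum) = 3 + 1.4 = 4.4; true-score variance = 2.05 + 1.4 = 3.45; composite reliability = 0.7841.
Mean component reliability = 0.6833.
Difference = 0.7841 − 0.6833 = 0.101.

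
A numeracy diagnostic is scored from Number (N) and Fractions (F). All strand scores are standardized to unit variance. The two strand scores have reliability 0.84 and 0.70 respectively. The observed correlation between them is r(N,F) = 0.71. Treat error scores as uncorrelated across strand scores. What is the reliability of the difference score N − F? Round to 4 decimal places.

0.2069

Var(N−F) = 1 + 1 − 2·0.71 = 2 − 1.42 = 0.58.
Because errors are independent across components, Cov(Tᵢ,Tⱼ) = Cov(Xᵢ,Xⱼ); the off-diagonal part of the true-score variance is the same as above.
True-score variance = [0.84 + 0.70] − 1.42 = 1.54 − 1.42 = 0.12.
Reliability = 0.12 / 0.58 = 0.2069.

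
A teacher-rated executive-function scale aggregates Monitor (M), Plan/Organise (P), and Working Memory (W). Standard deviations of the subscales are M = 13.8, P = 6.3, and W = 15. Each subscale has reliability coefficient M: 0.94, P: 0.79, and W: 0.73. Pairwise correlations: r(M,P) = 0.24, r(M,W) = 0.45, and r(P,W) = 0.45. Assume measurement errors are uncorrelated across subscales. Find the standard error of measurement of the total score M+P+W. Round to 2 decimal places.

8.97

Var(total) = 455.13 + 313.081 = 768.211.
True-score variance = 374.619 + 313.081 = 687.7, so reliability = 0.8952.
Error variance = 768.211 − 687.7 = 80.5113; SEM = √80.5113 = 8.97.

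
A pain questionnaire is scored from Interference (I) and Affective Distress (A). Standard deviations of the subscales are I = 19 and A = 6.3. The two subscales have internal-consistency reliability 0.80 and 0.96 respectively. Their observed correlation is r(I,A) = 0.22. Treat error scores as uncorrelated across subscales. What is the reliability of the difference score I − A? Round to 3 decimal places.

Var(I−A) = 19² + 6.3² − 2·19·6.3·0.22 = 400.69 − 52.668 = 348.022.
Because errors are independent across components, Cov(Tᵢ,Tⱼ) = Cov(Xᵢ,Xⱼ); the off-diagonal part of the true-score variance is the same as above.
True-score variance = [19²·0.80 + 6.3²·0.96] − 52.668 = 326.902 − 52.668 = 274.234.
Reliability = 274.234 / 348.022 = 0.788.

0.788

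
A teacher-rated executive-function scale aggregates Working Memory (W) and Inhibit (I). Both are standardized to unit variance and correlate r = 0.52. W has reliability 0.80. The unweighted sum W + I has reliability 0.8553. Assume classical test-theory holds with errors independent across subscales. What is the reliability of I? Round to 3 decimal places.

0.760

Var(W+I) = 2 + 2·0.52 = 3.040.
True-score variance = ρ_W + ρ_I + 2·0.52, so 0.8553 = (0.80 + ρ_I + 1.04) / 3.040.
ρ_I = 0.8553·3.040 − 0.80 − 1.04 = 0.760.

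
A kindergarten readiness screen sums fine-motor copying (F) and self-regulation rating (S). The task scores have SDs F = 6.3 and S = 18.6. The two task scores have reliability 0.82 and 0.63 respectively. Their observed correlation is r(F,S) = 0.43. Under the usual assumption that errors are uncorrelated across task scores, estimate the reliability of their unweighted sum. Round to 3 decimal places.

Var(F+S) = 6.3² + 18.6² + 2·[6.3·18.6·0.43] = 385.65 + 100.775 = 486.425.
Because errors are independent across components, Cov(Tᵢ,Tⱼ) = Cov(Xᵢ,Xⱼ); the off-diagonal part of the true-score variance is the same as above.
True-score variance = [6.3²·0.82 + 18.6²·0.63] + 100.775 = 250.501 + 100.775 = 351.275.
Reliability = 351.275 / 486.425 = 0.722.

0.722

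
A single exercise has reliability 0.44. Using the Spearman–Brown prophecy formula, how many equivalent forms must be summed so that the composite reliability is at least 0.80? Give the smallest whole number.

k ≥ ρ*(1−ρ₁)/(ρ₁(1−ρ*)) = 0.80·0.56 / (0.44·0.20) = 5.091.
Smallest integer k = 6.

6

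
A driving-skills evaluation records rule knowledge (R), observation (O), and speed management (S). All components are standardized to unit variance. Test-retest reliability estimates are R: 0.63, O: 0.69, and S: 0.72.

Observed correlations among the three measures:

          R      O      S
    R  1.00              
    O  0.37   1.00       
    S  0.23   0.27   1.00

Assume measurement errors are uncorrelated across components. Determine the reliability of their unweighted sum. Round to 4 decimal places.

0.7975

Var(R+O+S) = 3 + 2·[0.37 + 0.23 + 0.27] = 3 + 1.74 = 4.74.
With uncorrelated errors the cross-covariances are all true-score covariance, so they carry over unchanged; only the diagonal terms shrink to ρᵢσᵢ².
True-score variance = [0.63 + 0.69 + 0.72] + 1.74 = 2.04 + 1.74 = 3.78.
Reliability = 3.78 / 4.74 = 0.7975.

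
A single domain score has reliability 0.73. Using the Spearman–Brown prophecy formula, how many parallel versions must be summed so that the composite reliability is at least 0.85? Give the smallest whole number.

3

k ≥ ρ*(1−ρ₁)/(ρ₁(1−ρ*)) = 0.85·0.27 / (0.73·0.15) = 2.096.
Smallest integer k = 3.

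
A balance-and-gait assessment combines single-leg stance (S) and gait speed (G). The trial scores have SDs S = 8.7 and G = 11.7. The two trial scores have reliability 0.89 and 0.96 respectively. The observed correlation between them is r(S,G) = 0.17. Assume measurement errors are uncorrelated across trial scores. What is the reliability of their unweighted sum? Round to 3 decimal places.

0.944

Var(S+G) = 8.7² + 11.7² + 2·[8.7·11.7·0.17] = 212.58 + 34.6086 = 247.189.
Because errors are independent across components, Cov(Tᵢ,Tⱼ) = Cov(Xᵢ,Xⱼ); the off-diagonal part of the true-score variance is the same as above.
True-score variance = [8.7²·0.89 + 11.7²·0.96] + 34.6086 = 198.778 + 34.6086 = 233.387.
Reliability = 233.387 / 247.189 = 0.944.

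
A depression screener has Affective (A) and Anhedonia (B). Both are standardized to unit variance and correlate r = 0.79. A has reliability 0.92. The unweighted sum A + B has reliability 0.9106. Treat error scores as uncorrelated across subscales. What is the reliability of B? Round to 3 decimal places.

0.760

Var(A+B) = 2 + 2·0.79 = 3.580.
True-score variance = ρ_A + ρ_B + 2·0.79, so 0.9106 = (0.92 + ρ_B + 1.58) / 3.580.
ρ_B = 0.9106·3.580 − 0.92 − 1.58 = 0.760.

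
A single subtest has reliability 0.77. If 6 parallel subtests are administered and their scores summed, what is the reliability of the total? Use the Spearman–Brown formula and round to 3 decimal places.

0.953

ρ_k = kρ / (1 + (k−1)ρ) = 6·0.77 / (1 + 5·0.77) = 4.620 / 4.850 = 0.953.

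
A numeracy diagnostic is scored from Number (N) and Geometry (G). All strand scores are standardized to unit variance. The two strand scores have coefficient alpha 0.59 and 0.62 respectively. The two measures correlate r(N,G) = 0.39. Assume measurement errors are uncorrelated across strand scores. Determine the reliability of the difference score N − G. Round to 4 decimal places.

Var(N−G) = 1 + 1 − 2·0.39 = 2 − 0.78 = 1.22.
Because errors are independent across components, Cov(Tᵢ,Tⱼ) = Cov(Xᵢ,Xⱼ); the off-diagonal part of the true-score variance is the same as above.
True-score variance = [0.59 + 0.62] − 0.78 = 1.21 − 0.78 = 0.43.
Reliability = 0.43 / 1.22 = 0.3525.

0.3525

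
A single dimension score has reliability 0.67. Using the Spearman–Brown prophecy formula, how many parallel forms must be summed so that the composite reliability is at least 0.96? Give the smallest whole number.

12

k ≥ ρ*(1−ρ₁)/(ρ₁(1−ρ*)) = 0.96·0.33 / (0.67·0.04) = 11.821.
Smallest integer k = 12.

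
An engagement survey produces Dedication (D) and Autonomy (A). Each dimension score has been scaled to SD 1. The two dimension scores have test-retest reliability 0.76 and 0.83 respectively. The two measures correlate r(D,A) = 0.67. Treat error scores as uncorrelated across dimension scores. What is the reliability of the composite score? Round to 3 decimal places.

0.877

Var(D+A) = 2 + 2·[0.67] = 2 + 1.34 = 3.34.
Because errors are independent across components, Cov(Tᵢ,Tⱼ) = Cov(Xᵢ,Xⱼ); the off-diagonal part of the true-score variance is the same as above.
True-score variance = [0.76 + 0.83] + 1.34 = 1.59 + 1.34 = 2.93.
Reliability = 2.93 / 3.34 = 0.877.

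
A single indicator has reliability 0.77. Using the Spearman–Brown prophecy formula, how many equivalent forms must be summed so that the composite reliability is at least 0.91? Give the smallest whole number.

k ≥ ρ*(1−ρ₁)/(ρ₁(1−ρ*)) = 0.91·0.23 / (0.77·0.09) = 3.020.
Smallest integer k = 4.

4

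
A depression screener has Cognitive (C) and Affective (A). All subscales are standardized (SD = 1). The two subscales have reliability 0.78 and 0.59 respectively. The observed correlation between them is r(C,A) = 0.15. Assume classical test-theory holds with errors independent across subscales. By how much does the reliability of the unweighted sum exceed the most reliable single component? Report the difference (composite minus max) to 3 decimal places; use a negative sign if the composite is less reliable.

-0.054

Var(sum) = 2 + 0.3 = 2.3; true-score variance = 1.37 + 0.3 = 1.67; composite reliability = 0.7261.
Max component reliability = 0.7800.
Difference = 0.7261 − 0.7800 = -0.054.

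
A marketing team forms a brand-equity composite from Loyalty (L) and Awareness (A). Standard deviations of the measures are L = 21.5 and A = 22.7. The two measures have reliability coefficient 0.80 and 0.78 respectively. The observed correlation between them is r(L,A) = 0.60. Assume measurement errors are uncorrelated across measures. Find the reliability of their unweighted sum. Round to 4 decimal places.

0.8683

Var(L+A) = 21.5² + 22.7² + 2·[21.5·22.7·0.60] = 977.54 + 585.66 = 1563.2.
Because errors are independent across components, Cov(Tᵢ,Tⱼ) = Cov(Xᵢ,Xⱼ); the off-diagonal part of the true-score variance is the same as above.
True-score variance = [21.5²·0.80 + 22.7²·0.78] + 585.66 = 771.726 + 585.66 = 1357.39.
Reliability = 1357.39 / 1563.2 = 0.8683.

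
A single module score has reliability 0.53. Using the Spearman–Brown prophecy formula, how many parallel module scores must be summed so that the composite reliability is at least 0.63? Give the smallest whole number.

2

k ≥ ρ*(1−ρ₁)/(ρ₁(1−ρ*)) = 0.63·0.47 / (0.53·0.37) = 1.510.
Smallest integer k = 2.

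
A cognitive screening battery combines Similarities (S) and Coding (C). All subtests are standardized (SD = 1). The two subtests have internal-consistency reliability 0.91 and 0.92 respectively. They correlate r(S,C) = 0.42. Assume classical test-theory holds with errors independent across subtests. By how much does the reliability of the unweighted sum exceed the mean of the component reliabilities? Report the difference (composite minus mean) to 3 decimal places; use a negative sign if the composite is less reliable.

0.025

Var(sum) = 2 + 0.84 = 2.84; true-score variance = 1.83 + 0.84 = 2.67; composite reliability = 0.9401.
Mean component reliability = 0.9150.
Difference = 0.9401 − 0.9150 = 0.025.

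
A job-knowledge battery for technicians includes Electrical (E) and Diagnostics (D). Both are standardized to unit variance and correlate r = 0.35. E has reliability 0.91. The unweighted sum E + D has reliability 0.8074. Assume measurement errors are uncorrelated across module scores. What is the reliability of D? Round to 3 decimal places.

Var(E+D) = 2 + 2·0.35 = 2.700.
True-score variance = ρ_E + ρ_D + 2·0.35, so 0.8074 = (0.91 + ρ_D + 0.70) / 2.700.
ρ_D = 0.8074·2.700 − 0.91 − 0.70 = 0.570.

0.570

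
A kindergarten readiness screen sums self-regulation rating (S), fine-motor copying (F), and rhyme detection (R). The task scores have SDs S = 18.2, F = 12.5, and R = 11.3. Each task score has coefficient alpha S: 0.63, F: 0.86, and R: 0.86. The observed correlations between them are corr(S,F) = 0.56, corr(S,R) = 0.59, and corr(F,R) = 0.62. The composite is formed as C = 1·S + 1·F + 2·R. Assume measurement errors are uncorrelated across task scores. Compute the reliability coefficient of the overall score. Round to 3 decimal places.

0.897

Var(C) = 18.2² + 12.5² + 2²·11.3² + 2·[18.2·12.5·0.56 + 2·18.2·11.3·0.59 + 2·12.5·11.3·0.62] = 998.25 + 1090.46 = 2088.71.
With uncorrelated errors the cross-covariances are all true-score covariance, so they carry over unchanged; only the diagonal terms shrink to ρᵢσᵢ².
True-score variance = [18.2²·0.63 + 12.5²·0.86 + 2²·11.3²·0.86] + 1090.46 = 782.31 + 1090.46 = 1872.77.
Reliability = 1872.77 / 2088.71 = 0.897.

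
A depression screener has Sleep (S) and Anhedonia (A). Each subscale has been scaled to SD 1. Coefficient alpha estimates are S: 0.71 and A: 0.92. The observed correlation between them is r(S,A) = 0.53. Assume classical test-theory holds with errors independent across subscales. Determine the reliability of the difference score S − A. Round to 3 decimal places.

0.606

Var(S−A) = 1 + 1 − 2·0.53 = 2 − 1.06 = 0.94.
Because errors are independent across components, Cov(Tᵢ,Tⱼ) = Cov(Xᵢ,Xⱼ); the off-diagonal part of the true-score variance is the same as above.
True-score variance = [0.71 + 0.92] − 1.06 = 1.63 − 1.06 = 0.57.
Reliability = 0.57 / 0.94 = 0.606.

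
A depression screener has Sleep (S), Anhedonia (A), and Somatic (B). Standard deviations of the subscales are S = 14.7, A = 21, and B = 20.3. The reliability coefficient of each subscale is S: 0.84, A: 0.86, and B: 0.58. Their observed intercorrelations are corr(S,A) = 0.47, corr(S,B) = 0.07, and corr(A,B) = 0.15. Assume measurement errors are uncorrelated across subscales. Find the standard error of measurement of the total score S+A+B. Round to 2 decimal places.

16.41

Var(total) = 1069.18 + 459.845 = 1529.03.
True-score variance = 799.788 + 459.845 = 1259.63, so reliability = 0.8238.
Error variance = 1529.03 − 1259.63 = 269.392; SEM = √269.392 = 16.41.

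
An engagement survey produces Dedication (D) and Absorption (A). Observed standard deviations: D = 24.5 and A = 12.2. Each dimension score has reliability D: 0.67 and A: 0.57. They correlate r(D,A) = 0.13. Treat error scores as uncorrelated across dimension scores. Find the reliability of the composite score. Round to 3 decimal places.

Var(D+A) = 24.5² + 12.2² + 2·[24.5·12.2·0.13] = 749.09 + 77.714 = 826.804.
With uncorrelated errors the cross-covariances are all true-score covariance, so they carry over unchanged; only the diagonal terms shrink to ρᵢσᵢ².
True-score variance = [24.5²·0.67 + 12.2²·0.57] + 77.714 = 487.006 + 77.714 = 564.72.
Reliability = 564.72 / 826.804 = 0.683.

0.683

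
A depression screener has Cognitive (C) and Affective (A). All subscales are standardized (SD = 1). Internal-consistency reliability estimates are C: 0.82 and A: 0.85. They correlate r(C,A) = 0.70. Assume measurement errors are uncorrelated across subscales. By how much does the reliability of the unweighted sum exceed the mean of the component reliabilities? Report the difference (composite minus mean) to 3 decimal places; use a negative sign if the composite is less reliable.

0.068

Var(sum) = 2 + 1.4 = 3.4; true-score variance = 1.67 + 1.4 = 3.07; composite reliability = 0.9029.
Mean component reliability = 0.8350.
Difference = 0.9029 − 0.8350 = 0.068.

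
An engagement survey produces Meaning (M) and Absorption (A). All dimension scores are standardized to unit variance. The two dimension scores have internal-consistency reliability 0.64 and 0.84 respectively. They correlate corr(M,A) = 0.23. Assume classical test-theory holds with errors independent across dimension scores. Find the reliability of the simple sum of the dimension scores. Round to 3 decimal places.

0.789

Var(M+A) = 2 + 2·[0.23] = 2 + 0.46 = 2.46.
Because errors are independent across components, Cov(Tᵢ,Tⱼ) = Cov(Xᵢ,Xⱼ); the off-diagonal part of the true-score variance is the same as above.
True-score variance = [0.64 + 0.84] + 0.46 = 1.48 + 0.46 = 1.94.
Reliability = 1.94 / 2.46 = 0.789.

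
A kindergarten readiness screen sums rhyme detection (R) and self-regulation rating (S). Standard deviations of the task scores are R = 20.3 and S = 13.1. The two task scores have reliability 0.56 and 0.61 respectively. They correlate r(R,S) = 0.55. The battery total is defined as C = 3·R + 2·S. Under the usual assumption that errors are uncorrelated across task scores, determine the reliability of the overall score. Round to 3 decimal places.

Var(C) = 3²·20.3² + 2²·13.1² + 2·[6·20.3·13.1·0.55] = 4395.25 + 1755.14 = 6150.39.
Because errors are independent across components, Cov(Tᵢ,Tⱼ) = Cov(Xᵢ,Xⱼ); the off-diagonal part of the true-score variance is the same as above.
True-score variance = [3²·20.3²·0.56 + 2²·13.1²·0.61] + 1755.14 = 2495.66 + 1755.14 = 4250.8.
Reliability = 4250.8 / 6150.39 = 0.691.

0.691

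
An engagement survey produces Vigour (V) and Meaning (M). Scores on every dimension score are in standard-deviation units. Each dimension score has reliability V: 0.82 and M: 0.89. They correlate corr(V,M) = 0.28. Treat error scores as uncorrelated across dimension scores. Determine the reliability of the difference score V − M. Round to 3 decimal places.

0.799

Var(V−M) = 1 + 1 − 2·0.28 = 2 − 0.56 = 1.44.
With uncorrelated errors the cross-covariances are all true-score covariance, so they carry over unchanged; only the diagonal terms shrink to ρᵢσᵢ².
True-score variance = [0.82 + 0.89] − 0.56 = 1.71 − 0.56 = 1.15.
Reliability = 1.15 / 1.44 = 0.799.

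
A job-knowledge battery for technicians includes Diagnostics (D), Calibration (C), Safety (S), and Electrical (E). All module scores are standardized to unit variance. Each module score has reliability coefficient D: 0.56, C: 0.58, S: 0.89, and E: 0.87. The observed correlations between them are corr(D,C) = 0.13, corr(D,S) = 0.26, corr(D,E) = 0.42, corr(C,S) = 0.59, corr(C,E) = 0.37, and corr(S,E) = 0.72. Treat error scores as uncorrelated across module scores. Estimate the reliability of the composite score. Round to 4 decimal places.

Var(D+C+S+E) = 4 + 2·[0.13 + 0.26 + 0.42 + 0.59 + 0.37 + 0.72] = 4 + 4.98 = 8.98.
With uncorrelated errors the cross-covariances are all true-score covariance, so they carry over unchanged; only the diagonal terms shrink to ρᵢσᵢ².
True-score variance = [0.56 + 0.58 + 0.89 + 0.87] + 4.98 = 2.9 + 4.98 = 7.88.
Reliability = 7.88 / 8.98 = 0.8775.

0.8775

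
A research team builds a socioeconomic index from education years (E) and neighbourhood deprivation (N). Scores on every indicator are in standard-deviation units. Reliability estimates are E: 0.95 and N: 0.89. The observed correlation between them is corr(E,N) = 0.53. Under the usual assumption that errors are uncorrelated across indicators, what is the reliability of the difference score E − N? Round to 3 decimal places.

0.830

Var(E−N) = 1 + 1 − 2·0.53 = 2 − 1.06 = 0.94.
Because errors are independent across components, Cov(Tᵢ,Tⱼ) = Cov(Xᵢ,Xⱼ); the off-diagonal part of the true-score variance is the same as above.
True-score variance = [0.95 + 0.89] − 1.06 = 1.84 − 1.06 = 0.78.
Reliability = 0.78 / 0.94 = 0.830.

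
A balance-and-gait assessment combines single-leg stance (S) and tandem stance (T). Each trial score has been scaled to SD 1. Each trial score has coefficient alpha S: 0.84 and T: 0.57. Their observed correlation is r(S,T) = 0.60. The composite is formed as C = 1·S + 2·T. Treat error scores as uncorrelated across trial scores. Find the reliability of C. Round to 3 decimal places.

0.746

Var(C) = 1 + 2² + 2·[2·0.60] = 5 + 2.4 = 7.4.
With uncorrelated errors the cross-covariances are all true-score covariance, so they carry over unchanged; only the diagonal terms shrink to ρᵢσᵢ².
True-score variance = [0.84 + 2²·0.57] + 2.4 = 3.12 + 2.4 = 5.52.
Reliability = 5.52 / 7.4 = 0.746.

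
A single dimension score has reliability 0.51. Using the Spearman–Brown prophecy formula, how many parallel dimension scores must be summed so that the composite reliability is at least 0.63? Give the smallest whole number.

2

k ≥ ρ*(1−ρ₁)/(ρ₁(1−ρ*)) = 0.63·0.49 / (0.51·0.37) = 1.636.
Smallest integer k = 2.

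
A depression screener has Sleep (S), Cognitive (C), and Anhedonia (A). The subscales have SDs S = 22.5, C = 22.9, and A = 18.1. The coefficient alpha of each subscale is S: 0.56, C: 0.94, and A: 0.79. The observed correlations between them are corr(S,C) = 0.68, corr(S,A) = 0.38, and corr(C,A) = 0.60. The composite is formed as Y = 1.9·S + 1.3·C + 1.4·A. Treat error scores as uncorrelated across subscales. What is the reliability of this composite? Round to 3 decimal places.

0.854

Var(Y) = 1.9²·22.5² + 1.3²·22.9² + 1.4²·18.1² + 2·[2.47·22.5·22.9·0.68 + 2.66·22.5·18.1·0.38 + 1.82·22.9·18.1·0.60] = 3355.93 + 3459.37 = 6815.3.
Because errors are independent across components, Cov(Tᵢ,Tⱼ) = Cov(Xᵢ,Xⱼ); the off-diagonal part of the true-score variance is the same as above.
True-score variance = [1.9²·22.5²·0.56 + 1.3²·22.9²·0.94 + 1.4²·18.1²·0.79] + 3459.37 = 2363.78 + 3459.37 = 5823.15.
Reliability = 5823.15 / 6815.3 = 0.854.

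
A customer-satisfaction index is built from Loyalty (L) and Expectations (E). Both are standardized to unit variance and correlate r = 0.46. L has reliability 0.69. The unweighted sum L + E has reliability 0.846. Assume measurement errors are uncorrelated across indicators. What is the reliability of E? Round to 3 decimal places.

0.860

Var(L+E) = 2 + 2·0.46 = 2.920.
True-score variance = ρ_L + ρ_E + 2·0.46, so 0.846 = (0.69 + ρ_E + 0.92) / 2.920.
ρ_E = 0.846·2.920 − 0.69 − 0.92 = 0.860.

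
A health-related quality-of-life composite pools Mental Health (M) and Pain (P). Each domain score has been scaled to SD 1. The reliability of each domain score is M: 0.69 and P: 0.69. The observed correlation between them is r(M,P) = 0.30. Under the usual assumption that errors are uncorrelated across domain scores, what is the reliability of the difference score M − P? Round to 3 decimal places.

Var(M−P) = 1 + 1 − 2·0.30 = 2 − 0.6 = 1.4.
Because errors are independent across components, Cov(Tᵢ,Tⱼ) = Cov(Xᵢ,Xⱼ); the off-diagonal part of the true-score variance is the same as above.
True-score variance = [0.69 + 0.69] − 0.6 = 1.38 − 0.6 = 0.78.
Reliability = 0.78 / 1.4 = 0.557.

0.557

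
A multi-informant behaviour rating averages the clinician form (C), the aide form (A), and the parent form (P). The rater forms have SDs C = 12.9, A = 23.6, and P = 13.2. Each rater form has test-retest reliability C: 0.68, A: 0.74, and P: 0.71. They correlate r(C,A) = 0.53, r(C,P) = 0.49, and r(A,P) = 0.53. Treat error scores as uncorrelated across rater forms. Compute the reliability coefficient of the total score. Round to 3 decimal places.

0.855

Var(C+A+P) = 12.9² + 23.6² + 13.2² + 2·[12.9·23.6·0.53 + 12.9·13.2·0.49 + 23.6·13.2·0.53] = 897.61 + 819.792 = 1717.4.
With uncorrelated errors the cross-covariances are all true-score covariance, so they carry over unchanged; only the diagonal terms shrink to ρᵢσᵢ².
True-score variance = [12.9²·0.68 + 23.6²·0.74 + 13.2²·0.71] + 819.792 = 649.02 + 819.792 = 1468.81.
Reliability = 1468.81 / 1717.4 = 0.855.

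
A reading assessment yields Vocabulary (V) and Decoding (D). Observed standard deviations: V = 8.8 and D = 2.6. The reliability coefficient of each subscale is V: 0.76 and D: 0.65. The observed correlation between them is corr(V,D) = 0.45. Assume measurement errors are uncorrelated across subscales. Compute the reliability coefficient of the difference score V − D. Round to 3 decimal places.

0.671

Var(V−D) = 8.8² + 2.6² − 2·8.8·2.6·0.45 = 84.2 − 20.592 = 63.608.
Under uncorrelated errors the observed covariances equal the true-score covariances, so only the own-variance terms attenuate.
True-score variance = [8.8²·0.76 + 2.6²·0.65] − 20.592 = 63.2484 − 20.592 = 42.6564.
Reliability = 42.6564 / 63.608 = 0.671.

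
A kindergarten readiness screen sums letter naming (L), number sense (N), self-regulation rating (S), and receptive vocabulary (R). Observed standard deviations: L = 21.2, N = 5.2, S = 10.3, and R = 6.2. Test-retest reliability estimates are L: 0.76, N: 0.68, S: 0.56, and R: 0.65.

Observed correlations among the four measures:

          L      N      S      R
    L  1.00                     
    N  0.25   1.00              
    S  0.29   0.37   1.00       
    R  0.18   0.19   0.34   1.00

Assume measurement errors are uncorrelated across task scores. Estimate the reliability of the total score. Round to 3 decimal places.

0.813

Var(L+N+S+R) = 21.2² + 5.2² + 10.3² + 6.2² + 2·[21.2·5.2·0.25 + 21.2·10.3·0.29 + 21.2·6.2·0.18 + 5.2·10.3·0.37 + 5.2·6.2·0.19 + 10.3·6.2·0.34] = 621.01 + 324.398 = 945.408.
Because errors are independent across components, Cov(Tᵢ,Tⱼ) = Cov(Xᵢ,Xⱼ); the off-diagonal part of the true-score variance is the same as above.
True-score variance = [21.2²·0.76 + 5.2²·0.68 + 10.3²·0.56 + 6.2²·0.65] + 324.398 = 444.358 + 324.398 = 768.756.
Reliability = 768.756 / 945.408 = 0.813.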